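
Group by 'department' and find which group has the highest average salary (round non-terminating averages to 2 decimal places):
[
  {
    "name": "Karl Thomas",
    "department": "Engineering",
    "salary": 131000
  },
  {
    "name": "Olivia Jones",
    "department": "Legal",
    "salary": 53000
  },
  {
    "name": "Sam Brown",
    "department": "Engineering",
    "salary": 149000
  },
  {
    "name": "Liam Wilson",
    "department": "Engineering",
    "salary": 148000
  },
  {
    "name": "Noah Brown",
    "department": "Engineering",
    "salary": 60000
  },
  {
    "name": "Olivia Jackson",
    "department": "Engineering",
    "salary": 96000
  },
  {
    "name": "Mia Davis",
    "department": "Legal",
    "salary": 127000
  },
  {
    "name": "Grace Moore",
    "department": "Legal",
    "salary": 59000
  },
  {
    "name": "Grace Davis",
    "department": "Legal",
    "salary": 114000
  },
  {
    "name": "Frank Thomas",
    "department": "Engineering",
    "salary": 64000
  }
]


Group by: department

Groups:
  Engineering: 6 people, avg salary = 648000/6 = $108000
  Legal: 4 people, avg salary = 353000/4 = $88250

Highest average salary: Engineering ($108000)

Engineering ($108000)


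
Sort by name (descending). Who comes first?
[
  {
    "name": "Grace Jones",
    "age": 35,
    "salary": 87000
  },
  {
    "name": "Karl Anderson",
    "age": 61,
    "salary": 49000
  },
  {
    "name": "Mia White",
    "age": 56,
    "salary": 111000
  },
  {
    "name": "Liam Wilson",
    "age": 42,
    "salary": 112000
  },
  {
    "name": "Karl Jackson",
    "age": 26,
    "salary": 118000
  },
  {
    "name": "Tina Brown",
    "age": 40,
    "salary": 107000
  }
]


Sort by: name (descending)

Sorted order:
  1. Tina Brown (name = Tina Brown)
  2. Mia White (name = Mia White)
  3. Liam Wilson (name = Liam Wilson)
  4. Karl Jackson (name = Karl Jackson)
  5. Karl Anderson (name = Karl Anderson)
  6. Grace Jones (name = Grace Jones)

First: Tina Brown

Tina Brown


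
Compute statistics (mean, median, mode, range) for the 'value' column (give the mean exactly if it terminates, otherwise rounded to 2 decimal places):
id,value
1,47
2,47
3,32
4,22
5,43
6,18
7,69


Data: [47, 47, 32, 22, 43, 18, 69]
Count: 7
Sum: 278
Mean: 278/7 ≈ 39.71 (rounded to 2 decimal places)
Sorted: [18, 22, 32, 43, 47, 47, 69]
Median: 43.0
Mode: 47 (2 times)
Range: 69 - 18 = 51
Min: 18, Max: 69

mean≈39.71, median=43.0, mode=47, range=51


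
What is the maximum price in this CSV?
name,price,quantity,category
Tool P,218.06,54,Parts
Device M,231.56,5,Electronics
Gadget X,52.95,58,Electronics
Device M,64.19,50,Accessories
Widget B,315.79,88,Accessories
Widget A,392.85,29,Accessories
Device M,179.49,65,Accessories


Computing maximum price:
Values: [218.06, 231.56, 52.95, 64.19, 315.79, 392.85, 179.49]
Max = 392.85

392.85


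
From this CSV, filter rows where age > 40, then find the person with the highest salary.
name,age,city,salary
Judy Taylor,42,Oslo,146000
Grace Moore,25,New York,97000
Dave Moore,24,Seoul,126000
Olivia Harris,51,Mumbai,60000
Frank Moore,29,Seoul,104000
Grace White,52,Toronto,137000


Filter: age > 40
Sort by: salary (descending)

Filtered records (3):
  Judy Taylor, age 42, salary $146000
  Grace White, age 52, salary $137000
  Olivia Harris, age 51, salary $60000

Highest salary: Judy Taylor ($146000)

Judy Taylor


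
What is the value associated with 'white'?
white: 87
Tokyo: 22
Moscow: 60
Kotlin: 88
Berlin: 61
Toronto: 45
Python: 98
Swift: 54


Looking up key 'white'
Value: 87

87


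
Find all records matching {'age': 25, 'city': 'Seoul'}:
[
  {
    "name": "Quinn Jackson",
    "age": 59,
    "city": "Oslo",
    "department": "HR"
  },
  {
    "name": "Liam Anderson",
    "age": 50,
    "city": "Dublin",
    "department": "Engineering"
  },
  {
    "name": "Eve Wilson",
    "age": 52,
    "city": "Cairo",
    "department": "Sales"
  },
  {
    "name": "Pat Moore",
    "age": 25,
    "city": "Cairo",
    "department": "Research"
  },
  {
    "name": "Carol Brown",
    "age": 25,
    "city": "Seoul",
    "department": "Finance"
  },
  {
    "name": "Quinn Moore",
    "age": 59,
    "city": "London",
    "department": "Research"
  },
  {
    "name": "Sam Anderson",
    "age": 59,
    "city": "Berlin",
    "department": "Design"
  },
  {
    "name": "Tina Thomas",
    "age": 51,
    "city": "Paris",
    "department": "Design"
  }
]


Search criteria: {'age': 25, 'city': 'Seoul'}

Checking 8 records:
  Quinn Jackson: {age: 59, city: Oslo}
  Liam Anderson: {age: 50, city: Dublin}
  Eve Wilson: {age: 52, city: Cairo}
  Pat Moore: {age: 25, city: Cairo}
  Carol Brown: {age: 25, city: Seoul} <-- MATCH
  Quinn Moore: {age: 59, city: London}
  Sam Anderson: {age: 59, city: Berlin}
  Tina Thomas: {age: 51, city: Paris}

Matches: ["Carol Brown"]

["Carol Brown"]


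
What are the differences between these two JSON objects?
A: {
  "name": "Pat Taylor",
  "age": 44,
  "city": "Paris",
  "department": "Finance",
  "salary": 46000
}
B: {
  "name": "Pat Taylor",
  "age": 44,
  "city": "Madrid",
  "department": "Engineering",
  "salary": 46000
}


Comparing each field (in key order):
  name: same
  age: same
  city: DIFFERENT
  department: DIFFERENT
  salary: same
Differences:
  city: Paris -> Madrid
  department: Finance -> Engineering

2 field(s) changed

2 changes: city, department


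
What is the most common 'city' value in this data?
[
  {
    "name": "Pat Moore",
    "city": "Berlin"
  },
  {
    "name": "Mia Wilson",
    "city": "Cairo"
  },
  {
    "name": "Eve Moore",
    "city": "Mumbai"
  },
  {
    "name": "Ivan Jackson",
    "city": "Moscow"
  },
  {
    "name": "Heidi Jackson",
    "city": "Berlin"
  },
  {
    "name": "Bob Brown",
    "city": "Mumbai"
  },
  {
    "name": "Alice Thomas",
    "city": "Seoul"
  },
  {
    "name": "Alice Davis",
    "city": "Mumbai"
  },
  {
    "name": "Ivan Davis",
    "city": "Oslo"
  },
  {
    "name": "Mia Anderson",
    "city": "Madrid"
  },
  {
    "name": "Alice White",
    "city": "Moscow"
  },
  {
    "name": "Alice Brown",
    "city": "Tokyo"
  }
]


Counting 'city' values across 12 records:

  Mumbai: 3 ###
  Berlin: 2 ##
  Moscow: 2 ##
  Cairo: 1 #
  Seoul: 1 #
  Oslo: 1 #
  Madrid: 1 #
  Tokyo: 1 #

Most common: Mumbai (3 times)

Mumbai (3 times)


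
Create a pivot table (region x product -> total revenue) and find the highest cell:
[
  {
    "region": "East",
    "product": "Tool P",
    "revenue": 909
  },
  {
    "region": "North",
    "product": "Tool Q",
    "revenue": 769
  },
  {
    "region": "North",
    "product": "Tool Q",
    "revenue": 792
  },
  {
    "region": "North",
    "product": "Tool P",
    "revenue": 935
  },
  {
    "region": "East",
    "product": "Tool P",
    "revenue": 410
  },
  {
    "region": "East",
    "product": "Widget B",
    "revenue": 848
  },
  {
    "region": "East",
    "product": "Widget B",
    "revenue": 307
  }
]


Pivot: region (rows) x product (columns) -> total revenue

     Tool P        Tool Q        Widget B    
East          1319             0          1155  
North          935          1561             0  

Highest: North / Tool Q = $1561

North / Tool Q = $1561


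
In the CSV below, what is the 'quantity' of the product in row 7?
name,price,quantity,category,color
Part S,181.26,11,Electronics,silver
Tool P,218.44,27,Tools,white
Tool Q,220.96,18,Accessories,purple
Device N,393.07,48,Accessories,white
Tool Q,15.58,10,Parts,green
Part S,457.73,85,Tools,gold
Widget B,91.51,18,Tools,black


Query: Row 7 ('Widget B'), column 'quantity'
Value: 18

18


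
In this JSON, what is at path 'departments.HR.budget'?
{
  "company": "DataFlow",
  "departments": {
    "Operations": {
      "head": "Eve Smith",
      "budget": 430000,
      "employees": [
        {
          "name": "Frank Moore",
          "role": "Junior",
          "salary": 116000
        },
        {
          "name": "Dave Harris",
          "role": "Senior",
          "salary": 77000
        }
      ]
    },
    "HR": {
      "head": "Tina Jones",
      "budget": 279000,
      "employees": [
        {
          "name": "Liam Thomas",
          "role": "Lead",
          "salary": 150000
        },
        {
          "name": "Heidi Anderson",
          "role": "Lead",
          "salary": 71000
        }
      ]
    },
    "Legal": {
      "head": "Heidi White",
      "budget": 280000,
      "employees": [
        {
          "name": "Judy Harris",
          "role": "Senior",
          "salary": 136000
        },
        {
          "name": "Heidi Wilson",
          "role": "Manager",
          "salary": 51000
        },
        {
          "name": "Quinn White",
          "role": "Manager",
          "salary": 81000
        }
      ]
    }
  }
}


Path: departments.HR.budget

Navigate:
  -> departments
  -> HR
  -> budget = 279000

279000


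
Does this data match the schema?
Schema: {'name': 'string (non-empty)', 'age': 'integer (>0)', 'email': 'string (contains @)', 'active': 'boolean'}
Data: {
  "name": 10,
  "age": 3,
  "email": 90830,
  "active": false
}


Validating each field against schema:
  name: FAIL (10 is not a string)
  age: OK (positive integer)
  email: FAIL (90830 is not a string)
  active: OK (boolean)

Result: INVALID (2 errors: name, email)

INVALID (2 errors: name, email)


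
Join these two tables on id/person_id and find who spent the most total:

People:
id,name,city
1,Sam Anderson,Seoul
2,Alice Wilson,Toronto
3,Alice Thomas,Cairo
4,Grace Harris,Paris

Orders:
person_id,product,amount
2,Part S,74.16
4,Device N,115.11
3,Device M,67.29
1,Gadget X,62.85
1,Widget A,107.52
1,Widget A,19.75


Join on: people.id = orders.person_id

Joined rows:
  Alice Wilson (Toronto) bought Part S for $74.16
  Grace Harris (Paris) bought Device N for $115.11
  Alice Thomas (Cairo) bought Device M for $67.29
  Sam Anderson (Seoul) bought Gadget X for $62.85
  Sam Anderson (Seoul) bought Widget A for $107.52
  Sam Anderson (Seoul) bought Widget A for $19.75

Total per person:
  Sam Anderson: $190.12
  Grace Harris: $115.11
  Alice Wilson: $74.16
  Alice Thomas: $67.29

Top spender: Sam Anderson ($190.12)

Sam Anderson ($190.12)


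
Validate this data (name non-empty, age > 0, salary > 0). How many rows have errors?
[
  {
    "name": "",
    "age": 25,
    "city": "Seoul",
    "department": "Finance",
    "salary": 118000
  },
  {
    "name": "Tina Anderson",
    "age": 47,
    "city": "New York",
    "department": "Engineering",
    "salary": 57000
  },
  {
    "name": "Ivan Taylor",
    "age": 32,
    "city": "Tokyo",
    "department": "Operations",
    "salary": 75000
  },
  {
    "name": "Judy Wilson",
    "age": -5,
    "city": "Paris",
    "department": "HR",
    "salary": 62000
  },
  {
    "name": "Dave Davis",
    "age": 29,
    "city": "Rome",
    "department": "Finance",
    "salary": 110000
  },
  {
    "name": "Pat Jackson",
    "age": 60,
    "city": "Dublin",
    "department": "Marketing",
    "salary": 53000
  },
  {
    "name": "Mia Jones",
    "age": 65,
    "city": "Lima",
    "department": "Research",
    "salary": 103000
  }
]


Validating 7 records:
Rules: name non-empty, age > 0, salary > 0

  Row 1 (???): empty name
  Row 2 (Tina Anderson): OK
  Row 3 (Ivan Taylor): OK
  Row 4 (Judy Wilson): negative age: -5
  Row 5 (Dave Davis): OK
  Row 6 (Pat Jackson): OK
  Row 7 (Mia Jones): OK

Total errors: 2

2 errors


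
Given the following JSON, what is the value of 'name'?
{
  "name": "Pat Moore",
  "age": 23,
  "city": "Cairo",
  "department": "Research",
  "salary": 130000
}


Looking up field 'name'
Value: Pat Moore

Pat Moore


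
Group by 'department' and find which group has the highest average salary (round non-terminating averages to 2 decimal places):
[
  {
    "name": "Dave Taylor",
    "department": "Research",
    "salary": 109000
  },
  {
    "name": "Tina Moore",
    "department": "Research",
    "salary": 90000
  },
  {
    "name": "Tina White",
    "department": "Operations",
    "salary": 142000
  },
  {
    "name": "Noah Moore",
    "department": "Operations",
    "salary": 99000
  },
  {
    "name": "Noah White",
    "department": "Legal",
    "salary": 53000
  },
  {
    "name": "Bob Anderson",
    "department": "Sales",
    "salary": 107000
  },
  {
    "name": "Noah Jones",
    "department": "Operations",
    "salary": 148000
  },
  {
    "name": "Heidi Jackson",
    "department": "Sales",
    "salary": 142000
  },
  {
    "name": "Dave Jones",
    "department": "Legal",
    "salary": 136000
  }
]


Group by: department

Groups:
  Legal: 2 people, avg salary = 189000/2 = $94500
  Operations: 3 people, avg salary = 389000/3 ≈ $129666.67
  Research: 2 people, avg salary = 199000/2 = $99500
  Sales: 2 people, avg salary = 249000/2 = $124500

Highest average salary: Operations (≈$129666.67)

Operations (≈$129666.67)


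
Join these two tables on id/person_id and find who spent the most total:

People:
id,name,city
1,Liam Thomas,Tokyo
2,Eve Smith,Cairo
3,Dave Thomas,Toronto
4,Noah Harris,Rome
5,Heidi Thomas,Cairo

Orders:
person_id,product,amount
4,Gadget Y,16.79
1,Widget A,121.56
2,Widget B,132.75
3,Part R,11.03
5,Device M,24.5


Join on: people.id = orders.person_id

Joined rows:
  Noah Harris (Rome) bought Gadget Y for $16.79
  Liam Thomas (Tokyo) bought Widget A for $121.56
  Eve Smith (Cairo) bought Widget B for $132.75
  Dave Thomas (Toronto) bought Part R for $11.03
  Heidi Thomas (Cairo) bought Device M for $24.5

Total per person:
  Eve Smith: $132.75
  Liam Thomas: $121.56
  Heidi Thomas: $24.50
  Noah Harris: $16.79
  Dave Thomas: $11.03

Top spender: Eve Smith ($132.75)

Eve Smith ($132.75)


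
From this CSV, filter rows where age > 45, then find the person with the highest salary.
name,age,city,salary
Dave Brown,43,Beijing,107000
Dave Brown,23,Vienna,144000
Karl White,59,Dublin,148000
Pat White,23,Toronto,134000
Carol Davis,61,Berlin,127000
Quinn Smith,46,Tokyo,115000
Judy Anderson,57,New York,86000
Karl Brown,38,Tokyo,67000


Filter: age > 45
Sort by: salary (descending)

Filtered records (4):
  Karl White, age 59, salary $148000
  Carol Davis, age 61, salary $127000
  Quinn Smith, age 46, salary $115000
  Judy Anderson, age 57, salary $86000

Highest salary: Karl White ($148000)

Karl White


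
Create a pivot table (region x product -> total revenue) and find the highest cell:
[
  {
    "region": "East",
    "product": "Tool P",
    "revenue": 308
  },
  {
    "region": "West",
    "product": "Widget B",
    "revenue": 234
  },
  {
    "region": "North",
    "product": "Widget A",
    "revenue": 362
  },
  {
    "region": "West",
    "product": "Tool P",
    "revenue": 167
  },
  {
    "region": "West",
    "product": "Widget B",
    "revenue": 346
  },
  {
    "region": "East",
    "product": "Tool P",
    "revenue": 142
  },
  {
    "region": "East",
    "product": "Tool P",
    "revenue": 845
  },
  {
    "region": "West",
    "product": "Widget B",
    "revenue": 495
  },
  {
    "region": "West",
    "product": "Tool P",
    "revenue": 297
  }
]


Pivot: region (rows) x product (columns) -> total revenue

     Tool P        Widget A      Widget B    
East          1295             0             0  
North            0           362             0  
West           464             0          1075  

Highest: East / Tool P = $1295

East / Tool P = $1295


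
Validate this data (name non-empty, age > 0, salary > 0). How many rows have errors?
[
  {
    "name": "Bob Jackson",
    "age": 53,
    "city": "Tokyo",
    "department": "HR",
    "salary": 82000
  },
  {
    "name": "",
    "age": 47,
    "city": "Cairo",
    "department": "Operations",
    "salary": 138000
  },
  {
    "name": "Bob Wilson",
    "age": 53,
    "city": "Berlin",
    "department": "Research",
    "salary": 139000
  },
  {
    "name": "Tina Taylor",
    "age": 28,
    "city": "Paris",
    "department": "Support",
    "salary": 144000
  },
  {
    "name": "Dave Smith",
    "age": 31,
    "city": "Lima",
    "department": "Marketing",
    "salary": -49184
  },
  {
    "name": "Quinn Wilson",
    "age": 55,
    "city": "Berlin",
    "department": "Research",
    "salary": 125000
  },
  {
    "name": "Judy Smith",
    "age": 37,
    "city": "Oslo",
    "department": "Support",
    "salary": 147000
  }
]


Validating 7 records:
Rules: name non-empty, age > 0, salary > 0

  Row 1 (Bob Jackson): OK
  Row 2 (???): empty name
  Row 3 (Bob Wilson): OK
  Row 4 (Tina Taylor): OK
  Row 5 (Dave Smith): negative salary: -49184
  Row 6 (Quinn Wilson): OK
  Row 7 (Judy Smith): OK

Total errors: 2

2 errors


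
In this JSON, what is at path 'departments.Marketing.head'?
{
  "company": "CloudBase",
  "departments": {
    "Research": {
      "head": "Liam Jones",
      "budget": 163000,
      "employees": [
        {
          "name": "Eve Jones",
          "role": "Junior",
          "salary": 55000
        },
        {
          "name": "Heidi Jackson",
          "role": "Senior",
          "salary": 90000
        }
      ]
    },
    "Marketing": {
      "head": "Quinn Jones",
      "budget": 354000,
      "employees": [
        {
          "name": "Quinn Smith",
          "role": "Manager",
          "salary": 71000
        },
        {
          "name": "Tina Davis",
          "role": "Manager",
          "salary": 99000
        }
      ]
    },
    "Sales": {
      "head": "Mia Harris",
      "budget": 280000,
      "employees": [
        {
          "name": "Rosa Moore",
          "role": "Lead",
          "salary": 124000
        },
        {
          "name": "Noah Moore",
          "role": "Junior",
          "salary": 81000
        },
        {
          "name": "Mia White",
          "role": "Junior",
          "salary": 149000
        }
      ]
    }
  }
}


Path: departments.Marketing.head

Navigate:
  -> departments
  -> Marketing
  -> head = 'Quinn Jones'

Quinn Jones


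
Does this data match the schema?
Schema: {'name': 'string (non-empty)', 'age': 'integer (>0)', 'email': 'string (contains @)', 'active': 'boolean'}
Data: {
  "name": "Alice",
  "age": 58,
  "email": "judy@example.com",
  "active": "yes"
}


Validating each field against schema:
  name: OK (non-empty string)
  age: OK (positive integer)
  email: OK (string with @)
  active: FAIL ("yes" is not a boolean)

Result: INVALID (1 error: active)

INVALID (1 error: active)


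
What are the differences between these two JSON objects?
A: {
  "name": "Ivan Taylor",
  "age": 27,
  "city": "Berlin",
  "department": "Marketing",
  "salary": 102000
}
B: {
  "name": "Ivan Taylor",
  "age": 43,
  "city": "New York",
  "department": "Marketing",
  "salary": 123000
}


Comparing each field (in key order):
  name: same
  age: DIFFERENT
  city: DIFFERENT
  department: same
  salary: DIFFERENT
Differences:
  age: 27 -> 43
  city: Berlin -> New York
  salary: 102000 -> 123000

3 field(s) changed

3 changes: age, city, salary


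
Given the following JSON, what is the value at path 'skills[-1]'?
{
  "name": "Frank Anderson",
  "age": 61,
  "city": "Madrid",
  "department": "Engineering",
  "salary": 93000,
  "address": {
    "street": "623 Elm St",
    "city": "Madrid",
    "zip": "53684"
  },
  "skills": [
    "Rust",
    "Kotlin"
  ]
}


Query: skills[-1]
Path: skills -> last element
Value: Kotlin

Kotlin


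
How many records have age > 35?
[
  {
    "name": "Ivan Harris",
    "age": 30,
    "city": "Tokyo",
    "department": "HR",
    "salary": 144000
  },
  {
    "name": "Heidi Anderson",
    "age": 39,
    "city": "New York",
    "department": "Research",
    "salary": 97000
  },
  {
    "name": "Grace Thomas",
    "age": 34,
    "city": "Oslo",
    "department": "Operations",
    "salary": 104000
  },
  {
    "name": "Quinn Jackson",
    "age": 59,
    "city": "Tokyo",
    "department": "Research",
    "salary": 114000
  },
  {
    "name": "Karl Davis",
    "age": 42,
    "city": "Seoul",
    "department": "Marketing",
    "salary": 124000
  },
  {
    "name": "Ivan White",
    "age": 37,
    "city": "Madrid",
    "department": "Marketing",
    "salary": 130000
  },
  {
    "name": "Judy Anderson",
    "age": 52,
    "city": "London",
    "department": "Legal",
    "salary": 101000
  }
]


Data: 7 records
Condition: age > 35

Checking each record:
  Ivan Harris: 30
  Heidi Anderson: 39 MATCH
  Grace Thomas: 34
  Quinn Jackson: 59 MATCH
  Karl Davis: 42 MATCH
  Ivan White: 37 MATCH
  Judy Anderson: 52 MATCH

Count: 5

5


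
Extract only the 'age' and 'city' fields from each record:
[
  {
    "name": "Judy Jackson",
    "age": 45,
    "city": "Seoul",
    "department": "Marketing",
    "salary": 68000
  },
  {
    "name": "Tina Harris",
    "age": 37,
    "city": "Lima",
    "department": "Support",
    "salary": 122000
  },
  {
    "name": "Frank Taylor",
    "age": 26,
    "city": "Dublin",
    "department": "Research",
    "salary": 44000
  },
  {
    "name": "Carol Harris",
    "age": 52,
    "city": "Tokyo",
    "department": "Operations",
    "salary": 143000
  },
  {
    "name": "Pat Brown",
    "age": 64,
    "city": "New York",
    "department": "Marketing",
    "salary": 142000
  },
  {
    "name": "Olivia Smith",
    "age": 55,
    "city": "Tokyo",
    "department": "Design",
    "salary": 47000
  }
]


Original: 6 records with fields: name, age, city, department, salary
Keep: ['age', 'city']
Drop: ['name', 'department', 'salary']
Result: 6 records, 2 fields each

[
  {
    "age": 45,
    "city": "Seoul"
  },
  {
    "age": 37,
    "city": "Lima"
  },
  {
    "age": 26,
    "city": "Dublin"
  },
  {
    "age": 52,
    "city": "Tokyo"
  },
  {
    "age": 64,
    "city": "New York"
  },
  {
    "age": 55,
    "city": "Tokyo"
  }
]


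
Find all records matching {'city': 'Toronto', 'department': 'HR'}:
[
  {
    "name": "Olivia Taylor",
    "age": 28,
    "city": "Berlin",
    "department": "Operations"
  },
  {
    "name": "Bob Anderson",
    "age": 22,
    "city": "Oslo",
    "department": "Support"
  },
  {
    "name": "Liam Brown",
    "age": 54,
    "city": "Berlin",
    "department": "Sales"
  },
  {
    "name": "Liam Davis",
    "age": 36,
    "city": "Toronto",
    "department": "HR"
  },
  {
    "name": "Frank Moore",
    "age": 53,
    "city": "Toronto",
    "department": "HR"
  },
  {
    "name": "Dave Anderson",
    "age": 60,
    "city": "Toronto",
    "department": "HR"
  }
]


Search criteria: {'city': 'Toronto', 'department': 'HR'}

Checking 6 records:
  Olivia Taylor: {city: Berlin, department: Operations}
  Bob Anderson: {city: Oslo, department: Support}
  Liam Brown: {city: Berlin, department: Sales}
  Liam Davis: {city: Toronto, department: HR} <-- MATCH
  Frank Moore: {city: Toronto, department: HR} <-- MATCH
  Dave Anderson: {city: Toronto, department: HR} <-- MATCH

Matches: ["Liam Davis", "Frank Moore", "Dave Anderson"]

["Liam Davis", "Frank Moore", "Dave Anderson"]


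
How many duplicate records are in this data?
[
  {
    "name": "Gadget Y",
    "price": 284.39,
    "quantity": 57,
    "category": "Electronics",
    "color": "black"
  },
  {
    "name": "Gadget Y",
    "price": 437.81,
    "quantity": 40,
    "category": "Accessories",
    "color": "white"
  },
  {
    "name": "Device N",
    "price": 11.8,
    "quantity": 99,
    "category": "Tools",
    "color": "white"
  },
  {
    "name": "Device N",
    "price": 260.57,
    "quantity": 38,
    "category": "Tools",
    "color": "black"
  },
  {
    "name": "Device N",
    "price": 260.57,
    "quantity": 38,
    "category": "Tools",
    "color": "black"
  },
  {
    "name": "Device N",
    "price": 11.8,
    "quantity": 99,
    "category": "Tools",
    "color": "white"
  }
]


Checking 6 records for duplicates:

  Row 1: Gadget Y ($284.39, qty 57)
  Row 2: Gadget Y ($437.81, qty 40)
  Row 3: Device N ($11.8, qty 99)
  Row 4: Device N ($260.57, qty 38)
  Row 5: Device N ($260.57, qty 38) <-- DUPLICATE
  Row 6: Device N ($11.8, qty 99) <-- DUPLICATE

Duplicates found: 2
Unique records: 4

2 duplicates, 4 unique


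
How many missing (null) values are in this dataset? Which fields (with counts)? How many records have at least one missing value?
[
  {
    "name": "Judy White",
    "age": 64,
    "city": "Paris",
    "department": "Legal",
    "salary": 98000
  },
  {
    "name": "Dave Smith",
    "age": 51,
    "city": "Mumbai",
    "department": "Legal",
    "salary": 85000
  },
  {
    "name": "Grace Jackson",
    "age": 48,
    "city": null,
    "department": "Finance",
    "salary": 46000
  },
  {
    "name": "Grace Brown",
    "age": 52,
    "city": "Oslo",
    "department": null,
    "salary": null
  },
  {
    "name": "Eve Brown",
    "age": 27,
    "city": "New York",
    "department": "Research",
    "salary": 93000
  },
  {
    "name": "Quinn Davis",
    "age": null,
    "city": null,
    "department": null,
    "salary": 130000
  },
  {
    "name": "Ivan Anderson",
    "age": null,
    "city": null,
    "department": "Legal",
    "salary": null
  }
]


Checking for missing (null) values in 7 records:

  Judy White: complete
  Dave Smith: complete
  Grace Jackson: city
  Grace Brown: department, salary
  Eve Brown: complete
  Quinn Davis: age, city, department
  Ivan Anderson: age, city, salary

Per field:
  name: 0 missing
  age: 2 missing
  city: 3 missing
  department: 2 missing
  salary: 2 missing

Total missing values: 9
Records with any missing: 4

9 missing values (age: 2, city: 3, department: 2, salary: 2); 4 incomplete records


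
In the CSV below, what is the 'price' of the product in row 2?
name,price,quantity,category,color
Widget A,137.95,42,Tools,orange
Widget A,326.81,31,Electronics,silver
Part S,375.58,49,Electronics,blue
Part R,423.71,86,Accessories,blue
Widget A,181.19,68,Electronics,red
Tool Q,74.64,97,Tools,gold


Query: Row 2 ('Widget A'), column 'price'
Value: 326.81

326.81


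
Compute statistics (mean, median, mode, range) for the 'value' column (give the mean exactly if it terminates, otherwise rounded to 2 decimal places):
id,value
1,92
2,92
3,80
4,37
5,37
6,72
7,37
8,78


Data: [92, 92, 80, 37, 37, 72, 37, 78]
Count: 8
Sum: 525
Mean: 525/8 = 65.625
Sorted: [37, 37, 37, 72, 78, 80, 92, 92]
Median: 75.0
Mode: 37 (3 times)
Range: 92 - 37 = 55
Min: 37, Max: 92

mean=65.625, median=75.0, mode=37, range=55


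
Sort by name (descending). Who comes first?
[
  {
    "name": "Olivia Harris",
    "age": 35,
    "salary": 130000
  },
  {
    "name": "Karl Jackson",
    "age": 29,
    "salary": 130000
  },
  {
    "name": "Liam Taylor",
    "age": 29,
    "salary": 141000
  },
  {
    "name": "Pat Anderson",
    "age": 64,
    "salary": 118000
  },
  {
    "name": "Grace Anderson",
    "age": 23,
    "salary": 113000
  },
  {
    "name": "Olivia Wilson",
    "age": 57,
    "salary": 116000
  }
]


Sort by: name (descending)

Sorted order:
  1. Pat Anderson (name = Pat Anderson)
  2. Olivia Wilson (name = Olivia Wilson)
  3. Olivia Harris (name = Olivia Harris)
  4. Liam Taylor (name = Liam Taylor)
  5. Karl Jackson (name = Karl Jackson)
  6. Grace Anderson (name = Grace Anderson)

First: Pat Anderson

Pat Anderson


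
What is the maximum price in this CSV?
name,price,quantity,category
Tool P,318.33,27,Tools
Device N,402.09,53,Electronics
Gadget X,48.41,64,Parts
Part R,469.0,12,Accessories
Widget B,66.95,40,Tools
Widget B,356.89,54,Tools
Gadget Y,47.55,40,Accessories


Computing maximum price:
Values: [318.33, 402.09, 48.41, 469.0, 66.95, 356.89, 47.55]
Max = 469.0

469.0


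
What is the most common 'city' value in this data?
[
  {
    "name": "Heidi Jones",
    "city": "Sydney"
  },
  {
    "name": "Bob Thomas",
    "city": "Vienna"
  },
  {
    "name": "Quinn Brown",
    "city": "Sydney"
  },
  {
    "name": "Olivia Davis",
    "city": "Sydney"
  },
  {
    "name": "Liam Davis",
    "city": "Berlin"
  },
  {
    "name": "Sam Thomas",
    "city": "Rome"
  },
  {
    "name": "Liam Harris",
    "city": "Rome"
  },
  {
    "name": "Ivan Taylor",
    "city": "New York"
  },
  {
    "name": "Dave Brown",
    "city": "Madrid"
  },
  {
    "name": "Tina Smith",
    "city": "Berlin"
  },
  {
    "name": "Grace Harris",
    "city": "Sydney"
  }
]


Counting 'city' values across 11 records:

  Sydney: 4 ####
  Berlin: 2 ##
  Rome: 2 ##
  Vienna: 1 #
  New York: 1 #
  Madrid: 1 #

Most common: Sydney (4 times)

Sydney (4 times)


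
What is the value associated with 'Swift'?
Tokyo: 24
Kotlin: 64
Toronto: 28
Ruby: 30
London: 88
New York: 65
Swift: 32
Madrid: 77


Looking up key 'Swift'
Value: 32

32


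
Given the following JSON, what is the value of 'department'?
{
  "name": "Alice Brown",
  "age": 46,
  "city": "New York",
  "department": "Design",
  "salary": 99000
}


Looking up field 'department'
Value: Design

Design


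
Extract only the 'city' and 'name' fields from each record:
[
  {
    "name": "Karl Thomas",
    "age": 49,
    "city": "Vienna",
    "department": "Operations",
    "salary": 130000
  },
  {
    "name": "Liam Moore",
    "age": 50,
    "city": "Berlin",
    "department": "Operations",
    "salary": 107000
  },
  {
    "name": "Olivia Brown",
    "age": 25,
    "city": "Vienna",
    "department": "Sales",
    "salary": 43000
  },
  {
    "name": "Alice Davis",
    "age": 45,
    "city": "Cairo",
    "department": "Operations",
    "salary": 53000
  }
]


Original: 4 records with fields: name, age, city, department, salary
Keep: ['city', 'name']
Drop: ['age', 'department', 'salary']
Result: 4 records, 2 fields each

[
  {
    "city": "Vienna",
    "name": "Karl Thomas"
  },
  {
    "city": "Berlin",
    "name": "Liam Moore"
  },
  {
    "city": "Vienna",
    "name": "Olivia Brown"
  },
  {
    "city": "Cairo",
    "name": "Alice Davis"
  }
]


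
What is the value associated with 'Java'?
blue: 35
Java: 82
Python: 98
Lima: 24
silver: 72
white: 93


Looking up key 'Java'
Value: 82

82


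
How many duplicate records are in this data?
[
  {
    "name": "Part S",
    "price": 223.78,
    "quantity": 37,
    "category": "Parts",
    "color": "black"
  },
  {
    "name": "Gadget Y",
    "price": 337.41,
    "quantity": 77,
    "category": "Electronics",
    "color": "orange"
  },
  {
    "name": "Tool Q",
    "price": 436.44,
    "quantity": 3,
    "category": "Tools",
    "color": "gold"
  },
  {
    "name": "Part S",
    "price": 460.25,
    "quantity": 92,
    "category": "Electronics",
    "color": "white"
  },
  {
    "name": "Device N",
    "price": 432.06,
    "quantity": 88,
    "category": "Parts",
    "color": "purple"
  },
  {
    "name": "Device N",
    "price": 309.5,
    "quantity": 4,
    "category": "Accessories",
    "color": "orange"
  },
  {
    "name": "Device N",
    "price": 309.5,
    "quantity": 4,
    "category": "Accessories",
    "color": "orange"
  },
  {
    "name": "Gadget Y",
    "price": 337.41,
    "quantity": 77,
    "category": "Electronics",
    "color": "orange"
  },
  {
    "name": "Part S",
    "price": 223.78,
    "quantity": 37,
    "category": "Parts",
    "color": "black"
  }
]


Checking 9 records for duplicates:

  Row 1: Part S ($223.78, qty 37)
  Row 2: Gadget Y ($337.41, qty 77)
  Row 3: Tool Q ($436.44, qty 3)
  Row 4: Part S ($460.25, qty 92)
  Row 5: Device N ($432.06, qty 88)
  Row 6: Device N ($309.5, qty 4)
  Row 7: Device N ($309.5, qty 4) <-- DUPLICATE
  Row 8: Gadget Y ($337.41, qty 77) <-- DUPLICATE
  Row 9: Part S ($223.78, qty 37) <-- DUPLICATE

Duplicates found: 3
Unique records: 6

3 duplicates, 6 unique


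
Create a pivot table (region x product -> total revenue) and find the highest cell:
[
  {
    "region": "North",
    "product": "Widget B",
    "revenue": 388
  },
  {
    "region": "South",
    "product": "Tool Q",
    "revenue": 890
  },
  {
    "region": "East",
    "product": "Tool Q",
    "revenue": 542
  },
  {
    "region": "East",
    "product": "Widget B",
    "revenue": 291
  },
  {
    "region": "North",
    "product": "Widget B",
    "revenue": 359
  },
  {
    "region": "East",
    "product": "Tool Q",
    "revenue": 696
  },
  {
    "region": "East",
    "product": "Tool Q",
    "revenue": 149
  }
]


Pivot: region (rows) x product (columns) -> total revenue

     Tool Q        Widget B    
East          1387           291  
North            0           747  
South          890             0  

Highest: East / Tool Q = $1387

East / Tool Q = $1387


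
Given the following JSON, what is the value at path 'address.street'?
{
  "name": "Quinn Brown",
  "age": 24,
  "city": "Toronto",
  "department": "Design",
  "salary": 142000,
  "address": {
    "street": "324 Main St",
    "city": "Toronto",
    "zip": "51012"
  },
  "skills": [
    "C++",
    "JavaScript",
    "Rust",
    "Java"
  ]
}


Query: address.street
Path: address -> street
Value: 324 Main St

324 Main St


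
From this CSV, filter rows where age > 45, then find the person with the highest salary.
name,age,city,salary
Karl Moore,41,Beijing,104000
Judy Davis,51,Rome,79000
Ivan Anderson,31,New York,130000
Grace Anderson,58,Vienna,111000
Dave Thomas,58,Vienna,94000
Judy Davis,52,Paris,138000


Filter: age > 45
Sort by: salary (descending)

Filtered records (4):
  Judy Davis, age 52, salary $138000
  Grace Anderson, age 58, salary $111000
  Dave Thomas, age 58, salary $94000
  Judy Davis, age 51, salary $79000

Highest salary: Judy Davis ($138000)

Judy Davis


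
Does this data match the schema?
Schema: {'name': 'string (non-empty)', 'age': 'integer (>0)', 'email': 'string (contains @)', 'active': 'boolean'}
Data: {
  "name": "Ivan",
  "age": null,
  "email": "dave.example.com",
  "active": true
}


Validating each field against schema:
  name: OK (non-empty string)
  age: FAIL (null is not an integer)
  email: FAIL ("dave.example.com" does not contain @)
  active: OK (boolean)

Result: INVALID (2 errors: age, email)

INVALID (2 errors: age, email)


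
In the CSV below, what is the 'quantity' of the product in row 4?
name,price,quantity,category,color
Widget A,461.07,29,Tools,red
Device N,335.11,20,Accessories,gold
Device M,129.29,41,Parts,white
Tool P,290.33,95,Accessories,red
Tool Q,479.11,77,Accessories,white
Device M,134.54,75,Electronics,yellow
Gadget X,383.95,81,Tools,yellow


Query: Row 4 ('Tool P'), column 'quantity'
Value: 95

95


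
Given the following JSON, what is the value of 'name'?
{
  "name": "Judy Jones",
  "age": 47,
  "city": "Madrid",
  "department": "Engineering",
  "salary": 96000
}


Looking up field 'name'
Value: Judy Jones

Judy Jones


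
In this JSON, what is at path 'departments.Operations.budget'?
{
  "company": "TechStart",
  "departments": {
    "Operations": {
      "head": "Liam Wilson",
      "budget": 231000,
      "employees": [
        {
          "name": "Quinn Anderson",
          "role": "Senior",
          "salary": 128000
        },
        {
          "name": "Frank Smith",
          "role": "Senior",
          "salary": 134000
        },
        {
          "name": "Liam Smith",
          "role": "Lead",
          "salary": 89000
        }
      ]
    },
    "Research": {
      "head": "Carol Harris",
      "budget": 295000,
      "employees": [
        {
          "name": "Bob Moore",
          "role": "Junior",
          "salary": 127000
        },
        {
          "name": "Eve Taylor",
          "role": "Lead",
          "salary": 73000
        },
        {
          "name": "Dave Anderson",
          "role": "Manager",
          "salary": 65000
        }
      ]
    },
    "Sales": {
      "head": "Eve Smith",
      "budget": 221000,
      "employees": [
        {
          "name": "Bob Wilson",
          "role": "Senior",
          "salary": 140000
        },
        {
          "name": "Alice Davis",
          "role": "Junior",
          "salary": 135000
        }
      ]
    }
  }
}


Path: departments.Operations.budget

Navigate:
  -> departments
  -> Operations
  -> budget = 231000

231000


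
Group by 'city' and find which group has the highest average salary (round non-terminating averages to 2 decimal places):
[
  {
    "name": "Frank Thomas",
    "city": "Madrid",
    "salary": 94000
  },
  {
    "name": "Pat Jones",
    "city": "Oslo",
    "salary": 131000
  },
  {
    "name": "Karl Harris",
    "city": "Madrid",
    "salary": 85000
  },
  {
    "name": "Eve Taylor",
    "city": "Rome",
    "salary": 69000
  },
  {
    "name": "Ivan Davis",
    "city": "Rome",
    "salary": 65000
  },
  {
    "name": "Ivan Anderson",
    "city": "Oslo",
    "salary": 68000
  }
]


Group by: city

Groups:
  Madrid: 2 people, avg salary = 179000/2 = $89500
  Oslo: 2 people, avg salary = 199000/2 = $99500
  Rome: 2 people, avg salary = 134000/2 = $67000

Highest average salary: Oslo ($99500)

Oslo ($99500)


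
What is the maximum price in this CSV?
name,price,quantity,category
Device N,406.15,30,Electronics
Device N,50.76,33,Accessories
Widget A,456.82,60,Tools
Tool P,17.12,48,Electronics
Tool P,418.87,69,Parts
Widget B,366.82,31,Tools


Computing maximum price:
Values: [406.15, 50.76, 456.82, 17.12, 418.87, 366.82]
Max = 456.82

456.82


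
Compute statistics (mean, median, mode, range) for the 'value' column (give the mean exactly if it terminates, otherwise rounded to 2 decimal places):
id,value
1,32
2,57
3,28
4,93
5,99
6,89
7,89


Data: [32, 57, 28, 93, 99, 89, 89]
Count: 7
Sum: 487
Mean: 487/7 ≈ 69.57 (rounded to 2 decimal places)
Sorted: [28, 32, 57, 89, 89, 93, 99]
Median: 89.0
Mode: 89 (2 times)
Range: 99 - 28 = 71
Min: 28, Max: 99

mean≈69.57, median=89.0, mode=89, range=71


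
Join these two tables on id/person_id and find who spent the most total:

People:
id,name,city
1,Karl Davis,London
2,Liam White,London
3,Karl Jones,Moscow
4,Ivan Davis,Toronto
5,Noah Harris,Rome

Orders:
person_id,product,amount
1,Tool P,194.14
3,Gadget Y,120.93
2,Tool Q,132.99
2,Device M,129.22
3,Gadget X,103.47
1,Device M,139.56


Join on: people.id = orders.person_id

Joined rows:
  Karl Davis (London) bought Tool P for $194.14
  Karl Jones (Moscow) bought Gadget Y for $120.93
  Liam White (London) bought Tool Q for $132.99
  Liam White (London) bought Device M for $129.22
  Karl Jones (Moscow) bought Gadget X for $103.47
  Karl Davis (London) bought Device M for $139.56

Total per person:
  Karl Davis: $333.70
  Liam White: $262.21
  Karl Jones: $224.40

Top spender: Karl Davis ($333.70)

Karl Davis ($333.70)


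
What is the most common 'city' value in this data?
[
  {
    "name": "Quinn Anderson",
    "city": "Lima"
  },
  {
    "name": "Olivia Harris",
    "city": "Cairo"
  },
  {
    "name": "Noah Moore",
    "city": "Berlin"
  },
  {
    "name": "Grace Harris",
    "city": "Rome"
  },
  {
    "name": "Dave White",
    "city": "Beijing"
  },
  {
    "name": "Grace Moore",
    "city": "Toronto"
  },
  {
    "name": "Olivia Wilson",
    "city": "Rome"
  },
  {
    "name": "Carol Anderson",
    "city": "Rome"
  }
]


Counting 'city' values across 8 records:

  Rome: 3 ###
  Lima: 1 #
  Cairo: 1 #
  Berlin: 1 #
  Beijing: 1 #
  Toronto: 1 #

Most common: Rome (3 times)

Rome (3 times)


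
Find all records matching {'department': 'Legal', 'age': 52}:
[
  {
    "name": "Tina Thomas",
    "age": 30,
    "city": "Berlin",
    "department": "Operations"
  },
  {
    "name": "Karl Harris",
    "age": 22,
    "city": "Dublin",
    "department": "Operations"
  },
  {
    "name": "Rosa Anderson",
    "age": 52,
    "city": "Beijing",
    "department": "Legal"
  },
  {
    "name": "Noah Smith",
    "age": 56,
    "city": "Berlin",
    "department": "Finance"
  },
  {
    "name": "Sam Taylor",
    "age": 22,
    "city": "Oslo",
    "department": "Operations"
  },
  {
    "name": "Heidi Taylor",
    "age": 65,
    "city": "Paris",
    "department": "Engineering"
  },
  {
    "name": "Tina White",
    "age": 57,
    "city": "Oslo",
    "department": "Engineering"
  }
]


Search criteria: {'department': 'Legal', 'age': 52}

Checking 7 records:
  Tina Thomas: {department: Operations, age: 30}
  Karl Harris: {department: Operations, age: 22}
  Rosa Anderson: {department: Legal, age: 52} <-- MATCH
  Noah Smith: {department: Finance, age: 56}
  Sam Taylor: {department: Operations, age: 22}
  Heidi Taylor: {department: Engineering, age: 65}
  Tina White: {department: Engineering, age: 57}

Matches: ["Rosa Anderson"]

["Rosa Anderson"]


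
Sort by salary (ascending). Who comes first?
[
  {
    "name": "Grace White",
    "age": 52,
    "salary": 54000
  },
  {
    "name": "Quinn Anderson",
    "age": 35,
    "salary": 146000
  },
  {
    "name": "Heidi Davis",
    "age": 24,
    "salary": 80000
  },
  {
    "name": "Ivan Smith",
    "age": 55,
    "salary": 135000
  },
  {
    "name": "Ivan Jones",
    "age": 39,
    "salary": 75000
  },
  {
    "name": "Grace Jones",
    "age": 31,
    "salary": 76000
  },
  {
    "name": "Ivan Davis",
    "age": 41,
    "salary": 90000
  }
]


Sort by: salary (ascending)

Sorted order:
  1. Grace White (salary = 54000)
  2. Ivan Jones (salary = 75000)
  3. Grace Jones (salary = 76000)
  4. Heidi Davis (salary = 80000)
  5. Ivan Davis (salary = 90000)
  6. Ivan Smith (salary = 135000)
  7. Quinn Anderson (salary = 146000)

First: Grace White

Grace White
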